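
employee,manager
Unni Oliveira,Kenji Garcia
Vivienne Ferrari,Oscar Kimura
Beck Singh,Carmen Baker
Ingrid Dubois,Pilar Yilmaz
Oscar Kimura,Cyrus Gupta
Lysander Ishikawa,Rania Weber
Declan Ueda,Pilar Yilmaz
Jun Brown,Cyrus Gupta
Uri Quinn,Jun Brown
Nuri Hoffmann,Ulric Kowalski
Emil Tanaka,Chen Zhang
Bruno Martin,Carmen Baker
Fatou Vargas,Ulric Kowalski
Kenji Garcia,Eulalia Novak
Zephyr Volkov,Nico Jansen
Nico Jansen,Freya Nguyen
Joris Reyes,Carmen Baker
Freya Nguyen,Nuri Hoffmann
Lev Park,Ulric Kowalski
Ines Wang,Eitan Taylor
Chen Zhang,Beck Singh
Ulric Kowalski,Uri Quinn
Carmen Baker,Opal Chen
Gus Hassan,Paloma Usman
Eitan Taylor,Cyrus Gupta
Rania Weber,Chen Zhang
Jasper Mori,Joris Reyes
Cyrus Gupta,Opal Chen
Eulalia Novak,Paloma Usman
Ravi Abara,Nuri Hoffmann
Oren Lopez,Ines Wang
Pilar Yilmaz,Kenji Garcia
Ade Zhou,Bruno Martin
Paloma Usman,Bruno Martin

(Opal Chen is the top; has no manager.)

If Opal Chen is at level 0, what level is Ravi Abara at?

6

Chain from Ravi Abara up to Opal Chen: Ravi Abara → Nuri Hoffmann → Ulric Kowalski → Uri Quinn → Jun Brown → Cyrus Gupta → Opal Chen. That is 6 steps up, so Ravi Abara is 6 levels below Opal Chen.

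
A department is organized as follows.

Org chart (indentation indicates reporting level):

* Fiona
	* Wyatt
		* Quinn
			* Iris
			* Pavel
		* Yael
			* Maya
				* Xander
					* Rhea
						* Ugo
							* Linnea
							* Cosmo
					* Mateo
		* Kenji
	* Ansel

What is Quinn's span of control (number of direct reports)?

2

Quinn directly manages Iris, Pavel. That is 2 direct reports.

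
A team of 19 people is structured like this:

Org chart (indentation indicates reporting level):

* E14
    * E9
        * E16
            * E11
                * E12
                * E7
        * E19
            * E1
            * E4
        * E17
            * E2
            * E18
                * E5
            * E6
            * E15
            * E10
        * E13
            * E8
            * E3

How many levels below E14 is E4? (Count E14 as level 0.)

3

Chain from E4 up to E14: E4 → E19 → E9 → E14. That is 3 steps up, so E4 is 3 levels below E14.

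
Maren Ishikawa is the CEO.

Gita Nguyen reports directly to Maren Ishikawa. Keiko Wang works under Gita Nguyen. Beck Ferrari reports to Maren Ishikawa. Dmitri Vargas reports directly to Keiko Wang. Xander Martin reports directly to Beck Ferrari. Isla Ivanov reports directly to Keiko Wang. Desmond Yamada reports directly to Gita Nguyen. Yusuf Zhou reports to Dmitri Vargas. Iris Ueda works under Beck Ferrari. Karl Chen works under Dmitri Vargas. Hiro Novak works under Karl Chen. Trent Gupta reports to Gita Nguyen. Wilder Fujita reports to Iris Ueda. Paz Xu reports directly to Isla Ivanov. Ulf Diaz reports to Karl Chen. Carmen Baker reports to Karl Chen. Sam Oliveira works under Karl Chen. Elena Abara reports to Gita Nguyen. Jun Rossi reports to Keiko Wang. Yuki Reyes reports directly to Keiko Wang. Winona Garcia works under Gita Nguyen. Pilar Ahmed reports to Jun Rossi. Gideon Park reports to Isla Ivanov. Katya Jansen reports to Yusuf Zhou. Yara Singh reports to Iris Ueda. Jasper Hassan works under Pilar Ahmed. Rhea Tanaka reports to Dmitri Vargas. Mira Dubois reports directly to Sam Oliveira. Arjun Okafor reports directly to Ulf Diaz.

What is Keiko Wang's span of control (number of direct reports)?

4

Keiko Wang directly manages Dmitri Vargas, Isla Ivanov, Jun Rossi, Yuki Reyes. That is 4 direct reports.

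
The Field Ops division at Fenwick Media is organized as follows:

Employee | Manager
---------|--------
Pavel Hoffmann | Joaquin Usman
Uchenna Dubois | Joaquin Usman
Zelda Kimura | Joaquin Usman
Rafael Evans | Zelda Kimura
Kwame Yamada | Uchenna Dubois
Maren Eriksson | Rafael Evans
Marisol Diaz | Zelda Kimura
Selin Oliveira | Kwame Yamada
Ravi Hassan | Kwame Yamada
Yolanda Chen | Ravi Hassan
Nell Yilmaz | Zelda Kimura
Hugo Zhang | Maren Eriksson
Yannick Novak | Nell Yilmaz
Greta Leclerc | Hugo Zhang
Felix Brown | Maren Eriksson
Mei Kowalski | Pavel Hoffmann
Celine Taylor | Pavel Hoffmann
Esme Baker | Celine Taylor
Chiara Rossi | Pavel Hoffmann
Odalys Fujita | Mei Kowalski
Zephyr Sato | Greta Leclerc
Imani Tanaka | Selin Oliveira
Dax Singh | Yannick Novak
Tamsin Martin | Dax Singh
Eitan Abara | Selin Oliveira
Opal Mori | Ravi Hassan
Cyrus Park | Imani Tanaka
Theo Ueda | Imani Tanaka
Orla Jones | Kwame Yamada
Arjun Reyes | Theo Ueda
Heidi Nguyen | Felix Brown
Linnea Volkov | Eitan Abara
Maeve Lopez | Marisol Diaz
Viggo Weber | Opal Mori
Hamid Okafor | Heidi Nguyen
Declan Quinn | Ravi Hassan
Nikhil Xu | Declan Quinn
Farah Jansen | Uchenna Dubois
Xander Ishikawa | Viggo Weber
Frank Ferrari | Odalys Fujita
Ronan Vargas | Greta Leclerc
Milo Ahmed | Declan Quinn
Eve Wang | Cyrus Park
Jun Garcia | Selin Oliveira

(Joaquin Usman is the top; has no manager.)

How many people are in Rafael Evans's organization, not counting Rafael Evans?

Rafael Evans directly manages Maren Eriksson. Under Maren Eriksson: Felix Brown, Heidi Nguyen, Hamid Okafor, Hugo Zhang, Greta Leclerc, Ronan Vargas, Zephyr Sato (7). That's 8 in total.

8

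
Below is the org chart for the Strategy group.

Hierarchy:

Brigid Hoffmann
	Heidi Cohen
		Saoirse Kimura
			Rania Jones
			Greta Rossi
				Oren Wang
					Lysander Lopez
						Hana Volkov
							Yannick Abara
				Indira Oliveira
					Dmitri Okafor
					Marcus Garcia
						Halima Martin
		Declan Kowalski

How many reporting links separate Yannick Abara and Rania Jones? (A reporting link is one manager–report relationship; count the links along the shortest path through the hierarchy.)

Yannick Abara is 5 levels below Saoirse Kimura, and Rania Jones is 1 level below Saoirse Kimura (their lowest common manager). The shortest path runs up from Yannick Abara to Saoirse Kimura and back down to Rania Jones: 5 + 1 = 6 links.

6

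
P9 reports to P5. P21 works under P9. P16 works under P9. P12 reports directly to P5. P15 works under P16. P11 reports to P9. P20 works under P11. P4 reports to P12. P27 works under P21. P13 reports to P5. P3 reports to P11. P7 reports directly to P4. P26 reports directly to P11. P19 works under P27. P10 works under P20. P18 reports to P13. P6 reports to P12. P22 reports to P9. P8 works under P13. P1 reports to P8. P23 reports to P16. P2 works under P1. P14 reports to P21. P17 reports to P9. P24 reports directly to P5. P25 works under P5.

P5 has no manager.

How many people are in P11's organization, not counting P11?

P11 directly manages P20, P3, P26. Under P20: P10 (1). P3 has no reports. P26 has no reports. So P11's organization is 3 direct reports plus everyone under them: 2 + 1 + 1 = 4.

4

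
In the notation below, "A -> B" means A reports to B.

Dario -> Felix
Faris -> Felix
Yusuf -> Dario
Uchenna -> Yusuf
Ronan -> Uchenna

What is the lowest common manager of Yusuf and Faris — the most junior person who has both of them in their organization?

Yusuf's chain of managers is Dario, Felix. Faris's chain of managers is Felix. The first manager that appears in both chains is Felix.

Felix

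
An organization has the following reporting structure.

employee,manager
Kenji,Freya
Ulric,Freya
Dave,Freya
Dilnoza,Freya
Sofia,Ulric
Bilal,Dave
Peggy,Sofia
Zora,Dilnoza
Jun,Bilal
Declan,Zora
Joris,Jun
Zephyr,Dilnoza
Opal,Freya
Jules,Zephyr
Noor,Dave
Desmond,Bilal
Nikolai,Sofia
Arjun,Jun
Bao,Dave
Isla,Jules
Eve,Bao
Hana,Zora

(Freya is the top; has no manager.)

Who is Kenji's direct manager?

Freya

Kenji reports directly to Freya.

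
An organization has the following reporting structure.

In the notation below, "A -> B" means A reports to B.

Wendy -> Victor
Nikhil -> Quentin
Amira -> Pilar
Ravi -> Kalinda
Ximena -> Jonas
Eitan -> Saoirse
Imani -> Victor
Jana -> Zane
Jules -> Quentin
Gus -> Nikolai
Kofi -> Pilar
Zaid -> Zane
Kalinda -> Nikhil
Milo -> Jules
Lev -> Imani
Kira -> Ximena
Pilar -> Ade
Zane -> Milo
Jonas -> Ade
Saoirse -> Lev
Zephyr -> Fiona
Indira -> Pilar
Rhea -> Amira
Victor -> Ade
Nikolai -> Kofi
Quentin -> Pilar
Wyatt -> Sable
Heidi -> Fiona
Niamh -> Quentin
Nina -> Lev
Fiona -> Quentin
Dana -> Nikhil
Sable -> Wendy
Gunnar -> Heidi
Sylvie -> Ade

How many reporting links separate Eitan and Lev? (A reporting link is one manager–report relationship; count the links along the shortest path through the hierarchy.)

Eitan is in Lev's organization: the chain from Eitan up to Lev is Eitan → Saoirse → Lev, which is 2 links.

2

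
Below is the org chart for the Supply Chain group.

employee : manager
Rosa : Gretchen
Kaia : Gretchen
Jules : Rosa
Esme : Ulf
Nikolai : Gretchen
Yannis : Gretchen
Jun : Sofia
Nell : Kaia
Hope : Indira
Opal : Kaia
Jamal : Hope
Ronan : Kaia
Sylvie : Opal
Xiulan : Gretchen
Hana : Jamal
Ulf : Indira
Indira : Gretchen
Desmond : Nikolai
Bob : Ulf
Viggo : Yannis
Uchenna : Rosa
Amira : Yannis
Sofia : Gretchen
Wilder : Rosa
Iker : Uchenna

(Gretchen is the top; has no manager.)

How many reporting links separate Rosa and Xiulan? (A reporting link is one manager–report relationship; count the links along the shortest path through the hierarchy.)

2

Rosa is 1 level below Gretchen, and Xiulan is 1 level below Gretchen (their lowest common manager). The shortest path runs up from Rosa to Gretchen and back down to Xiulan: 1 + 1 = 2 links.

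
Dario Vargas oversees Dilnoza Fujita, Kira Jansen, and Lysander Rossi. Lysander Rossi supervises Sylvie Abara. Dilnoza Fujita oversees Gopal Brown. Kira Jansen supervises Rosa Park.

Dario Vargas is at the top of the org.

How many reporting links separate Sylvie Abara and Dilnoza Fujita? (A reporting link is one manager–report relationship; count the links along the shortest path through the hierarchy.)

3

Sylvie Abara is 2 levels below Dario Vargas, and Dilnoza Fujita is 1 level below Dario Vargas (their lowest common manager). The shortest path runs up from Sylvie Abara to Dario Vargas and back down to Dilnoza Fujita: 2 + 1 = 3 links.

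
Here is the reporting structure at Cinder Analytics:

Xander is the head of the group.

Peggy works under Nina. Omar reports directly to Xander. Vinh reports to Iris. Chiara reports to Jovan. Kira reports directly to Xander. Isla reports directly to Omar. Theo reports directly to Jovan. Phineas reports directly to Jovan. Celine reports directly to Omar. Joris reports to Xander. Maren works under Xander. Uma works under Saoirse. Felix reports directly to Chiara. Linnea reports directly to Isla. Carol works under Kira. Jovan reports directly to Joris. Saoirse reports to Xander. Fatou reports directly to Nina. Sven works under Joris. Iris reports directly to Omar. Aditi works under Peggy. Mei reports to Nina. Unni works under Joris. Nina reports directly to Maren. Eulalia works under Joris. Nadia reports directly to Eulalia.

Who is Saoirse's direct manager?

Xander

Saoirse reports directly to Xander.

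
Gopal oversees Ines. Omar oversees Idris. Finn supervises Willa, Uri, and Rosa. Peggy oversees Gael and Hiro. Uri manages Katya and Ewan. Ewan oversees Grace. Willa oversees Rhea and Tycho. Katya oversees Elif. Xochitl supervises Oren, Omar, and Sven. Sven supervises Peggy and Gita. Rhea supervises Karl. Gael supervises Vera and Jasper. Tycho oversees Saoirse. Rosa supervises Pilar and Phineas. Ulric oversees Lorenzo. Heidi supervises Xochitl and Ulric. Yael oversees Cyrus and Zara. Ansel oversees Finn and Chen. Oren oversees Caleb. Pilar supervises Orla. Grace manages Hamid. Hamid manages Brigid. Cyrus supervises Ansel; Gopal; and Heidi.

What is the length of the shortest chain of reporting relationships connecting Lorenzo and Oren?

Lorenzo is 2 levels below Heidi, and Oren is 2 levels below Heidi (their lowest common manager). The shortest path runs up from Lorenzo to Heidi and back down to Oren: 2 + 2 = 4 links.

4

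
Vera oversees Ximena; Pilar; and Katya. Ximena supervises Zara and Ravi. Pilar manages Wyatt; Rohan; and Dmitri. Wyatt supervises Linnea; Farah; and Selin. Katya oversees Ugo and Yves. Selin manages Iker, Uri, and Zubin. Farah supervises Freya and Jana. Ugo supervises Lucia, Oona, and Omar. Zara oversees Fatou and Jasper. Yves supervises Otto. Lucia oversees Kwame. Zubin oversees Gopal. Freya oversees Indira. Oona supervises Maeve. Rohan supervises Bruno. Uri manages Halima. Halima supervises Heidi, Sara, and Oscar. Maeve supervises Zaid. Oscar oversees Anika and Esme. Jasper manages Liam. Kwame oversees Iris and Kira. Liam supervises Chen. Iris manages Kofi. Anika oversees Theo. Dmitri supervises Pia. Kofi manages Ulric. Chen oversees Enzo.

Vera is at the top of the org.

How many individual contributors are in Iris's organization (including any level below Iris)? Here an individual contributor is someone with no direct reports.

1

The only person in Iris's organization with no one reporting to them is Ulric. That is 1.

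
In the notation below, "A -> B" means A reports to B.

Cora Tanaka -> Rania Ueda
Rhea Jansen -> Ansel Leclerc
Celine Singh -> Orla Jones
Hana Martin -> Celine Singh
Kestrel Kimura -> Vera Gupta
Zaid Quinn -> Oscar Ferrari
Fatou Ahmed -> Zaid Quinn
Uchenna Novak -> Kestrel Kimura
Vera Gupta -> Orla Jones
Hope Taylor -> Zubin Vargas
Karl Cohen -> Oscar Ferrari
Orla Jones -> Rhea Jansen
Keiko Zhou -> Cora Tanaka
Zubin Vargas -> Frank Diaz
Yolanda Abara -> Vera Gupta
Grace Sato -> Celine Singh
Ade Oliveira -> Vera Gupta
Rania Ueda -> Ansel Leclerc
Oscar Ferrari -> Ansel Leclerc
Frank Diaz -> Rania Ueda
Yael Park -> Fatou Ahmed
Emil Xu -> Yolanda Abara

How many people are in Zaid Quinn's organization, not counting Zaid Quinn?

2

Zaid Quinn directly manages Fatou Ahmed. Under Fatou Ahmed: Yael Park (1). That's 2 in total.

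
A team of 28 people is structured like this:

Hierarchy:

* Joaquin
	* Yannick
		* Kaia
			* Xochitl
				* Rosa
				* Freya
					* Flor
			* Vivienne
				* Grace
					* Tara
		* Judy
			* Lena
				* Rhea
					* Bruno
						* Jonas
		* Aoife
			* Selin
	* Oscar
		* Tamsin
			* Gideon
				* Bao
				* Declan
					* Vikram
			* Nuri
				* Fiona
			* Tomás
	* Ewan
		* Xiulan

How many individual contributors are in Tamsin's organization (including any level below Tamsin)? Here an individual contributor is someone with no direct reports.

The people in Tamsin's organization with no one reporting to them are Tomás, Fiona, Vikram, Bao. That is 4.

4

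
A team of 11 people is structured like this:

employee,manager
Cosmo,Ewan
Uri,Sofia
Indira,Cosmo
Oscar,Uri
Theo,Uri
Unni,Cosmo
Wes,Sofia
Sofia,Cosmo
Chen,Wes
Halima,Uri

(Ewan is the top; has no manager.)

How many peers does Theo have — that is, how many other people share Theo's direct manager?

Theo reports to Uri. Uri's other direct reports are Halima, Oscar — 2 peers.

2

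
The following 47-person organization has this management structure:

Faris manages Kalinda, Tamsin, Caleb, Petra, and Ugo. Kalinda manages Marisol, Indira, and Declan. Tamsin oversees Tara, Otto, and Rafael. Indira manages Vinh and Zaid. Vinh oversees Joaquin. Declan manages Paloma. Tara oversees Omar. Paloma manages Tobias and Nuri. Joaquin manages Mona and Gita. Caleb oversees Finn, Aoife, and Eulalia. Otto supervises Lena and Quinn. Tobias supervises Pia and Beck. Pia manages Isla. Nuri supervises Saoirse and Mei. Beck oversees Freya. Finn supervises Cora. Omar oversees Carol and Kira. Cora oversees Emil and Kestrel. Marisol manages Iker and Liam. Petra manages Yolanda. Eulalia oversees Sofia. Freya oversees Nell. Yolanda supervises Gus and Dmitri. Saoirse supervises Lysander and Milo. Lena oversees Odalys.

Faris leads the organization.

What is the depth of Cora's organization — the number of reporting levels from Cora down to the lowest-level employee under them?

The longest chain under Cora runs Cora → Kestrel, which is 1 level below Cora.

1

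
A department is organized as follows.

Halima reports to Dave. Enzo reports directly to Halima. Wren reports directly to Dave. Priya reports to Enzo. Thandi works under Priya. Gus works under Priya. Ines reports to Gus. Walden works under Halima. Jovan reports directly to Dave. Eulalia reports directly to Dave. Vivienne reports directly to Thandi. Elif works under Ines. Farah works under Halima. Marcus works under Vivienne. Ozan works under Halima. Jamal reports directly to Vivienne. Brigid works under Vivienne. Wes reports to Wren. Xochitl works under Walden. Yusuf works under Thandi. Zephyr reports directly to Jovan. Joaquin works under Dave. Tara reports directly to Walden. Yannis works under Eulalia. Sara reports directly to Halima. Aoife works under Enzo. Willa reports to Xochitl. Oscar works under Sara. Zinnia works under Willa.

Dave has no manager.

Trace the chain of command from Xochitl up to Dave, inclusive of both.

Xochitl -> Walden -> Halima -> Dave

Xochitl reports to Walden. Walden reports to Halima. Halima reports to Dave. Dave is at the top.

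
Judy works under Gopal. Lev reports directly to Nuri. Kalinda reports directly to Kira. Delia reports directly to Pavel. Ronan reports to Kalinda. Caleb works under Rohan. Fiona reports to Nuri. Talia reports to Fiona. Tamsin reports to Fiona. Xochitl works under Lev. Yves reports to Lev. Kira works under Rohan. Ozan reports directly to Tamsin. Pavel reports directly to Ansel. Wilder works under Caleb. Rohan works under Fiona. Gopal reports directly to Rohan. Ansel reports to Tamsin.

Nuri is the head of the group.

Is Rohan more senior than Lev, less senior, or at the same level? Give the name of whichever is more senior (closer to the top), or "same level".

Rohan is 2 levels below Nuri; Lev is 1. Lev is higher.

Lev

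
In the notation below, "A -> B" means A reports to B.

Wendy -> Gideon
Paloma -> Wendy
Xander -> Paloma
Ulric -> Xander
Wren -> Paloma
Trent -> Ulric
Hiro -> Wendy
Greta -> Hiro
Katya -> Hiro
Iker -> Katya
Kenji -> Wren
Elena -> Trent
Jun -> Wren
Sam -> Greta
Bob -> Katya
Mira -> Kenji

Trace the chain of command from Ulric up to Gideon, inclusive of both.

Ulric -> Xander -> Paloma -> Wendy -> Gideon

Ulric reports to Xander. Xander reports to Paloma. Paloma reports to Wendy. Wendy reports to Gideon. Gideon is at the top.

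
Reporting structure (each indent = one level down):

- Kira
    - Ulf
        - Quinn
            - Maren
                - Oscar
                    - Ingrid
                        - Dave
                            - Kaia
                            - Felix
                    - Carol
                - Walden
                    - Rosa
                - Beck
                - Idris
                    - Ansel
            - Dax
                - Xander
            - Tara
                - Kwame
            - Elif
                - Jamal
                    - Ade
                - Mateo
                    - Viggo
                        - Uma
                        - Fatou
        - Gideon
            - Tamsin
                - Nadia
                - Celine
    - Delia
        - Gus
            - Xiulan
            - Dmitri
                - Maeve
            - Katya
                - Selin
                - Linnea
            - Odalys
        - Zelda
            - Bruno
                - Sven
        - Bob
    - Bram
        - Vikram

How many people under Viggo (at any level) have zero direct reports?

2

The people in Viggo's organization with no one reporting to them are Fatou, Uma. That is 2.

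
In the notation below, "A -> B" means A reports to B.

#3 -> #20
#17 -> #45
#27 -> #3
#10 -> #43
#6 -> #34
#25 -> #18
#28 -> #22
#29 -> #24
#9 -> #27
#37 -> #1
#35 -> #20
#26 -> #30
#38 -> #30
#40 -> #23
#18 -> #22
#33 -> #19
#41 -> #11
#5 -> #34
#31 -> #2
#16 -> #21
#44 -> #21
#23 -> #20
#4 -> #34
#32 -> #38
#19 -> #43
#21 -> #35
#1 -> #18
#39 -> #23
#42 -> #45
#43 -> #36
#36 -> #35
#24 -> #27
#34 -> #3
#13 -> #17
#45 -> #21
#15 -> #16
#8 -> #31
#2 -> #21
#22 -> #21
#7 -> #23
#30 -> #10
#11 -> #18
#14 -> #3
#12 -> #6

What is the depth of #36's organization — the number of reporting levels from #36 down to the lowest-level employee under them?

5

The longest chain under #36 runs #36 → #43 → #10 → #30 → #38 → #32, which is 5 levels below #36.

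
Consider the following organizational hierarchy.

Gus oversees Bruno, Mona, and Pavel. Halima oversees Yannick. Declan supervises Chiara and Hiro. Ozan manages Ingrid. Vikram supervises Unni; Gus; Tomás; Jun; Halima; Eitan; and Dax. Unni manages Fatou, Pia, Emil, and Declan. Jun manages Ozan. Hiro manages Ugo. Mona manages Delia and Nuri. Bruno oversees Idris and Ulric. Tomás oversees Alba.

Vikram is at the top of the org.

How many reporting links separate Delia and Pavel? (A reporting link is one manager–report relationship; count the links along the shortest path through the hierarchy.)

3

Delia is 2 levels below Gus, and Pavel is 1 level below Gus (their lowest common manager). The shortest path runs up from Delia to Gus and back down to Pavel: 2 + 1 = 3 links.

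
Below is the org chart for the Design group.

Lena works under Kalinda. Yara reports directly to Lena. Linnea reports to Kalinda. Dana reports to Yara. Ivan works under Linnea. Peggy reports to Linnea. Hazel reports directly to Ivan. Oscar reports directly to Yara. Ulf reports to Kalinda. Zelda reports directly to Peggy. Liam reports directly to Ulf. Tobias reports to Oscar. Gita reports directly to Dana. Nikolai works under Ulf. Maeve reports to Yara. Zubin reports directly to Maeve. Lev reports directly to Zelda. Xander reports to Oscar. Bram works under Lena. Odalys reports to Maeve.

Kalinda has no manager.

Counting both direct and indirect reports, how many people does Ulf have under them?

Ulf directly manages Liam, Nikolai. Liam has no reports. Nikolai has no reports. So Ulf's organization is 2 direct reports plus everyone under them: 1 + 1 = 2.

2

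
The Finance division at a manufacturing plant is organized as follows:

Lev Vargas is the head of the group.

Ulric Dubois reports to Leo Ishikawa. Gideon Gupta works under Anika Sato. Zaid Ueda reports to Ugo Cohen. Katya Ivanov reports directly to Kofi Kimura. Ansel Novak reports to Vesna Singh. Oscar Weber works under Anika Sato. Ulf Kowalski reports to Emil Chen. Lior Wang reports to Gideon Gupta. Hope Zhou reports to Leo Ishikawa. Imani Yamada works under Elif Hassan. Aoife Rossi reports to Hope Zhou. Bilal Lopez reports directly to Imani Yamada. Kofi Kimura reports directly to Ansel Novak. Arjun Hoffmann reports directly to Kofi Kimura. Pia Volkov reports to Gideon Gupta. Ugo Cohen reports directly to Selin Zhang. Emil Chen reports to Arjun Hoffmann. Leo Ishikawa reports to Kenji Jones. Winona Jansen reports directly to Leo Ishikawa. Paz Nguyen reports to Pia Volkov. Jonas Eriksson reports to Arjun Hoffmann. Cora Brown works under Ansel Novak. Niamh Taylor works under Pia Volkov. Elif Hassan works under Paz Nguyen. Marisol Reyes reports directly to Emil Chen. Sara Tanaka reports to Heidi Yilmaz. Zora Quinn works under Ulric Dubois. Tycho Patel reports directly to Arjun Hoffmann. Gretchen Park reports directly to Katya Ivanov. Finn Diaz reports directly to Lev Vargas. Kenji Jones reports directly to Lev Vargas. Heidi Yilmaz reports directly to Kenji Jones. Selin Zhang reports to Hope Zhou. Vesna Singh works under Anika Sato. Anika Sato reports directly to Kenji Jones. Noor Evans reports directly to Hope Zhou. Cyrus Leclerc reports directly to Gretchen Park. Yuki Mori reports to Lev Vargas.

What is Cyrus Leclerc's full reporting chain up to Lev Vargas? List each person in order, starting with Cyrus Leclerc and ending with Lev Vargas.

Cyrus Leclerc -> Gretchen Park -> Katya Ivanov -> Kofi Kimura -> Ansel Novak -> Vesna Singh -> Anika Sato -> Kenji Jones -> Lev Vargas

Cyrus Leclerc reports to Gretchen Park. Gretchen Park reports to Katya Ivanov. Katya Ivanov reports to Kofi Kimura. Kofi Kimura reports to Ansel Novak. Ansel Novak reports to Vesna Singh. Vesna Singh reports to Anika Sato. Anika Sato reports to Kenji Jones. Kenji Jones reports to Lev Vargas. Lev Vargas is at the top.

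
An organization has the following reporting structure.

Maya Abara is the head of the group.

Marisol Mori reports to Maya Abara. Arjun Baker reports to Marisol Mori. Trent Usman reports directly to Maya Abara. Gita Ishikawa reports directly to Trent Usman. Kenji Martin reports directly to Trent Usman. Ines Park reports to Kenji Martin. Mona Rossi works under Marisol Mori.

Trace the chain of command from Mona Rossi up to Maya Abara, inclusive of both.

Mona Rossi reports to Marisol Mori. Marisol Mori reports to Maya Abara. Maya Abara is at the top.

Mona Rossi -> Marisol Mori -> Maya Abara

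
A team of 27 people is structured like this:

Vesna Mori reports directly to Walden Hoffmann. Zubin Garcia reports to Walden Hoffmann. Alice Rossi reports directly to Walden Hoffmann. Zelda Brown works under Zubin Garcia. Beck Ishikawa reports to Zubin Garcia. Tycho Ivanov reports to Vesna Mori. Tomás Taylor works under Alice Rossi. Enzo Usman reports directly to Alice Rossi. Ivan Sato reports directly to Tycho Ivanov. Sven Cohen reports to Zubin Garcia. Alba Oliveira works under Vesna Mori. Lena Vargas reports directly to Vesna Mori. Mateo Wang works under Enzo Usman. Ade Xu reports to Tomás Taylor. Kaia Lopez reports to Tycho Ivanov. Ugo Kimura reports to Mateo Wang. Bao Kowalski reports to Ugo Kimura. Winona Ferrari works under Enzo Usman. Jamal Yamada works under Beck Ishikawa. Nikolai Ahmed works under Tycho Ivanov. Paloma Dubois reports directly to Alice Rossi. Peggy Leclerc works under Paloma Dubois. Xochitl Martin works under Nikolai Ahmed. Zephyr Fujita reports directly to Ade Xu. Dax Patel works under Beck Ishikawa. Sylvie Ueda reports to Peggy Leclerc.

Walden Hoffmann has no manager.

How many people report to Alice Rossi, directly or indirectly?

11

Alice Rossi directly manages Tomás Taylor, Enzo Usman, Paloma Dubois. Under Tomás Taylor: Ade Xu, Zephyr Fujita (2). Under Enzo Usman: Winona Ferrari, Mateo Wang, Ugo Kimura, Bao Kowalski (4). Under Paloma Dubois: Peggy Leclerc, Sylvie Ueda (2). So Alice Rossi's organization is 3 direct reports plus everyone under them: 3 + 5 + 3 = 11.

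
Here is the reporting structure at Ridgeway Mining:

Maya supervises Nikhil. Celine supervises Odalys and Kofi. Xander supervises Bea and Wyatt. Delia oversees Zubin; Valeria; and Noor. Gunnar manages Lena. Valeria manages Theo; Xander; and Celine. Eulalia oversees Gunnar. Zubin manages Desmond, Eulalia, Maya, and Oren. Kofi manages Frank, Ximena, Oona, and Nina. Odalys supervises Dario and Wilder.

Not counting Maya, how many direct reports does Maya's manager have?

3

Maya reports to Zubin. Zubin's other direct reports are Desmond, Eulalia, Oren — 3 peers.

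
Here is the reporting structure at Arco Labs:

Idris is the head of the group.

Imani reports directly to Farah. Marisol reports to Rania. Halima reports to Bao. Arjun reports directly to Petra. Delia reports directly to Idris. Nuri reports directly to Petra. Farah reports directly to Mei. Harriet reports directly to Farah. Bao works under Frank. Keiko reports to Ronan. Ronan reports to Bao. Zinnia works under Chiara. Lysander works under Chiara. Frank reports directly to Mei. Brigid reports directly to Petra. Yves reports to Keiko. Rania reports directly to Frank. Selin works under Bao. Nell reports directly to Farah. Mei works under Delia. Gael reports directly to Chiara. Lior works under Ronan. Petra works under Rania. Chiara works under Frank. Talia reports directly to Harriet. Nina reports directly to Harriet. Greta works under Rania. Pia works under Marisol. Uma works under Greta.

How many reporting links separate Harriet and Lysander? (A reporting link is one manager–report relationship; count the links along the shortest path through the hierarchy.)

5

Harriet is 2 levels below Mei, and Lysander is 3 levels below Mei (their lowest common manager). The shortest path runs up from Harriet to Mei and back down to Lysander: 2 + 3 = 5 links.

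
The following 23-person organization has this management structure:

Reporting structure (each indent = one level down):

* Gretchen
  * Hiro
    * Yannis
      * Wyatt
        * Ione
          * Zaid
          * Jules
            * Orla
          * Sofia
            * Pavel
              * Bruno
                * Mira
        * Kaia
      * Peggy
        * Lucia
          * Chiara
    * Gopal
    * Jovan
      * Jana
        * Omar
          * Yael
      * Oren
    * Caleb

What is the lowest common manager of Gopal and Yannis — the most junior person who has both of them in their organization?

Hiro

Gopal's chain of managers is Hiro, Gretchen. Yannis's chain of managers is Hiro, Gretchen. The first manager that appears in both chains is Hiro.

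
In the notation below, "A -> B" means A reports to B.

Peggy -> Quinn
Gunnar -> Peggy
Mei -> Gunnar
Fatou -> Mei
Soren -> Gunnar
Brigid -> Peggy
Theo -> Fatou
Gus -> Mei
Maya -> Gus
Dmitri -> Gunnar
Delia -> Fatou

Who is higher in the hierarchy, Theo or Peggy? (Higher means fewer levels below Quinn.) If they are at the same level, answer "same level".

Peggy

Theo is 5 levels below Quinn; Peggy is 1. Peggy is higher.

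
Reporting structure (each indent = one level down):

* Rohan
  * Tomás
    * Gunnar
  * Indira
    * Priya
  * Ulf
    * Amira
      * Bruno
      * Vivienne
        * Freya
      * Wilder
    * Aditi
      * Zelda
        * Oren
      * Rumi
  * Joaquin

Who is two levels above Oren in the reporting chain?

Oren reports to Zelda, and Zelda reports to Aditi. So Oren's skip-level manager is Aditi.

Aditi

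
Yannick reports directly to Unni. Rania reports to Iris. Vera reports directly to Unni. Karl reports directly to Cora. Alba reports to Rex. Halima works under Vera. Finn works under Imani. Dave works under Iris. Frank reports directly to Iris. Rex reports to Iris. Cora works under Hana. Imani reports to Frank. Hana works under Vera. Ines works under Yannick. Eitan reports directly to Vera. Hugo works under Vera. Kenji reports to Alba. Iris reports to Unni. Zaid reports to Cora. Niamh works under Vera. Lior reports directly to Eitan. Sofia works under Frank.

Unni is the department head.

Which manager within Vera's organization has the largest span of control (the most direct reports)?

Direct-report counts within Vera's organization: Vera has 5; Eitan has 1; Hana has 1; Cora has 2. The largest is 5, held by Vera.

Vera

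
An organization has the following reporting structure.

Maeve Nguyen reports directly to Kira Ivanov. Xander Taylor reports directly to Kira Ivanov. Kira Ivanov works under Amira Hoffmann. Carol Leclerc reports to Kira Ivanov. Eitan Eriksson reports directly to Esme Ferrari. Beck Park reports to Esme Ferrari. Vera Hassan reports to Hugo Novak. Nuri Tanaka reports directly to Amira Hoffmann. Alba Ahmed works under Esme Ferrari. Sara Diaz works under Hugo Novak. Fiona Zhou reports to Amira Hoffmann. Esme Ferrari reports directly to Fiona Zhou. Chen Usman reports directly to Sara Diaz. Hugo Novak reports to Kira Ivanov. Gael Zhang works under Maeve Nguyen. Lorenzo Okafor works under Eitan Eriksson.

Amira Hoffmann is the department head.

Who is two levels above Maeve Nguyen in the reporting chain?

Amira Hoffmann

Maeve Nguyen reports to Kira Ivanov, and Kira Ivanov reports to Amira Hoffmann. So Maeve Nguyen's skip-level manager is Amira Hoffmann.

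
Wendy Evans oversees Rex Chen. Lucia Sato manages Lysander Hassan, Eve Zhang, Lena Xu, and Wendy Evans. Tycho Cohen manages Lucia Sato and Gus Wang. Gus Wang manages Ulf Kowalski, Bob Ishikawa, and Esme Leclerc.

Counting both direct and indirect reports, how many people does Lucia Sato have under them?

5

Lucia Sato directly manages Eve Zhang, Lysander Hassan, Wendy Evans, Lena Xu. Eve Zhang has no reports. Lysander Hassan has no reports. Under Wendy Evans: Rex Chen (1). Lena Xu has no reports. So Lucia Sato's organization is 4 direct reports plus everyone under them: 1 + 1 + 2 + 1 = 5.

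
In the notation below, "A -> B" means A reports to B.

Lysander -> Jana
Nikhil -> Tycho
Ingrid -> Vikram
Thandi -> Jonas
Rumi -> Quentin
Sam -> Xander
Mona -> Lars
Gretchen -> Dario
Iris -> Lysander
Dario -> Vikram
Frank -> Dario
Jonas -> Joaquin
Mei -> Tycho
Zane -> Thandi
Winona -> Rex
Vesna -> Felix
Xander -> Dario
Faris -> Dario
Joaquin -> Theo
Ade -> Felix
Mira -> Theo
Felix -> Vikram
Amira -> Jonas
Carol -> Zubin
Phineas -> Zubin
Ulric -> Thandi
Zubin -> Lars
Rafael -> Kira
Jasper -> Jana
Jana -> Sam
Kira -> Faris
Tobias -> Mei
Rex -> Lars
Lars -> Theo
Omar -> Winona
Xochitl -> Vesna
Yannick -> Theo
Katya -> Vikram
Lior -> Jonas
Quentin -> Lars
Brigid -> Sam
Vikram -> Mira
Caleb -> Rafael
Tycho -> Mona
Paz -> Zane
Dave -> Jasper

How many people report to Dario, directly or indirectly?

14

Dario directly manages Faris, Xander, Frank, Gretchen. Under Faris: Kira, Rafael, Caleb (3). Under Xander: Sam, Brigid, Jana, Lysander, Iris, Jasper, Dave (7). Frank has no reports. Gretchen has no reports. So Dario's organization is 4 direct reports plus everyone under them: 4 + 8 + 1 + 1 = 14.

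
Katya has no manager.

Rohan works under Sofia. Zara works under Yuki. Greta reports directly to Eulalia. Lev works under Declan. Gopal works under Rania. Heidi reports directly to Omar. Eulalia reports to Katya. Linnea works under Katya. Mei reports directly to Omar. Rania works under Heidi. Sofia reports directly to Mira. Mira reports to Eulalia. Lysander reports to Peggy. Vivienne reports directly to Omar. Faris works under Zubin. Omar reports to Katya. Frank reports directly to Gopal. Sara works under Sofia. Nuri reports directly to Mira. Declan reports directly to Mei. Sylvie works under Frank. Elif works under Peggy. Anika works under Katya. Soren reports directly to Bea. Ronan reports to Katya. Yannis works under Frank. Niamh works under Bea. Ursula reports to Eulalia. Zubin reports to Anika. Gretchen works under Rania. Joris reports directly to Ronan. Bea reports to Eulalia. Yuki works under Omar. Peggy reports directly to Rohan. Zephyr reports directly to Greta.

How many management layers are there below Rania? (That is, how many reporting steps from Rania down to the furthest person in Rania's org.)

The longest chain under Rania runs Rania → Gopal → Frank → Yannis, which is 3 levels below Rania.

3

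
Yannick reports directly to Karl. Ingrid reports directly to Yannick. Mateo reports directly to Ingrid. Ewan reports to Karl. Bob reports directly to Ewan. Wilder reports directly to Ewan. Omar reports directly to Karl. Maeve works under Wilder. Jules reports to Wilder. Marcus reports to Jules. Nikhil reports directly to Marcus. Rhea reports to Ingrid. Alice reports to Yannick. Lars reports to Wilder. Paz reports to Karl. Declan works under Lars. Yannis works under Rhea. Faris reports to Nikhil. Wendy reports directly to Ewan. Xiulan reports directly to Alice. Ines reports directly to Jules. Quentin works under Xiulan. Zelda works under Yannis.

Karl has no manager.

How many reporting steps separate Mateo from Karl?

3

Chain from Mateo up to Karl: Mateo → Ingrid → Yannick → Karl. That is 3 steps up, so Mateo is 3 levels below Karl.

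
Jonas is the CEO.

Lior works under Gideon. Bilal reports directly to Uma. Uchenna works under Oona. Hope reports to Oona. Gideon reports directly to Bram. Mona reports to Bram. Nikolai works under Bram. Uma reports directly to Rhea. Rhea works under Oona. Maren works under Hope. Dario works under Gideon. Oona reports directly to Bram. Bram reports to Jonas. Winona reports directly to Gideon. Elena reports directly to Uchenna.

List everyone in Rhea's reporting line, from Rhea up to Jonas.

Rhea -> Oona -> Bram -> Jonas

Rhea reports to Oona. Oona reports to Bram. Bram reports to Jonas. Jonas is at the top.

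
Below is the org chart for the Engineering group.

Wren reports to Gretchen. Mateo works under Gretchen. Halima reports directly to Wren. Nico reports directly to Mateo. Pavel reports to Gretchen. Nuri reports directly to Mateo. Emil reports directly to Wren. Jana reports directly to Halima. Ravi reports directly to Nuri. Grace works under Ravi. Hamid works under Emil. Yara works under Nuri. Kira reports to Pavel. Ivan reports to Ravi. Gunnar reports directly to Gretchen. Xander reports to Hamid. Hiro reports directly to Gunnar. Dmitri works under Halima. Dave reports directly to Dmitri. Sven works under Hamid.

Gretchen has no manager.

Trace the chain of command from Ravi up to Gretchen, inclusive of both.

Ravi reports to Nuri. Nuri reports to Mateo. Mateo reports to Gretchen. Gretchen is at the top.

Ravi -> Nuri -> Mateo -> Gretchen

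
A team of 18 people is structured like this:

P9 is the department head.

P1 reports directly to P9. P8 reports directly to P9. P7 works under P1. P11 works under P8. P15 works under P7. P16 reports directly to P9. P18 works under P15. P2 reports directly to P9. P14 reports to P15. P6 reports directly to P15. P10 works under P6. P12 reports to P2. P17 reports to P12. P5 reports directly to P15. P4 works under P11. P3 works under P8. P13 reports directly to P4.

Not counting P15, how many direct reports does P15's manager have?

P15 reports to P7, and P7 has no other direct reports. P15 has 0 peers.

0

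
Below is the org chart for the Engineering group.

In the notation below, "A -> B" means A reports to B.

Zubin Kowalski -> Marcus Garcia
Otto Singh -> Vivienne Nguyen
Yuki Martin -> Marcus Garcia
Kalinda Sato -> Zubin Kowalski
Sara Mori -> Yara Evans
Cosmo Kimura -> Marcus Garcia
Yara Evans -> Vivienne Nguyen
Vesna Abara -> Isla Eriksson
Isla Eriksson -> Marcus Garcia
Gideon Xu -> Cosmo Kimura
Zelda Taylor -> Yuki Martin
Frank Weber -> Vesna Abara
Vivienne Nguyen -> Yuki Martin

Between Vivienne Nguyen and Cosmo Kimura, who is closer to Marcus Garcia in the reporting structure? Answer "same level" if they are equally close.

Vivienne Nguyen is 2 levels below Marcus Garcia; Cosmo Kimura is 1. Cosmo Kimura is higher.

Cosmo Kimura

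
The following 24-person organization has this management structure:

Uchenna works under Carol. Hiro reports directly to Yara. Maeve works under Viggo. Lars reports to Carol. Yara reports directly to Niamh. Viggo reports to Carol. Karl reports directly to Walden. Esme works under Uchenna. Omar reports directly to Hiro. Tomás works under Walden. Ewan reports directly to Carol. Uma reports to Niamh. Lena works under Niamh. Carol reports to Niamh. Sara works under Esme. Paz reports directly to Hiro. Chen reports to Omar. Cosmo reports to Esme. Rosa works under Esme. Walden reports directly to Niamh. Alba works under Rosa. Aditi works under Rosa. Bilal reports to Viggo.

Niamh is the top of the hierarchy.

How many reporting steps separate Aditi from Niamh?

Chain from Aditi up to Niamh: Aditi → Rosa → Esme → Uchenna → Carol → Niamh. That is 5 steps up, so Aditi is 5 levels below Niamh.

5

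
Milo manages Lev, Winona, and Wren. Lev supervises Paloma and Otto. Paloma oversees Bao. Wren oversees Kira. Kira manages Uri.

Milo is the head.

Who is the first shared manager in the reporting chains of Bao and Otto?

Bao's chain of managers is Paloma, Lev, Milo. Otto's chain of managers is Lev, Milo. The first manager that appears in both chains is Lev.

Lev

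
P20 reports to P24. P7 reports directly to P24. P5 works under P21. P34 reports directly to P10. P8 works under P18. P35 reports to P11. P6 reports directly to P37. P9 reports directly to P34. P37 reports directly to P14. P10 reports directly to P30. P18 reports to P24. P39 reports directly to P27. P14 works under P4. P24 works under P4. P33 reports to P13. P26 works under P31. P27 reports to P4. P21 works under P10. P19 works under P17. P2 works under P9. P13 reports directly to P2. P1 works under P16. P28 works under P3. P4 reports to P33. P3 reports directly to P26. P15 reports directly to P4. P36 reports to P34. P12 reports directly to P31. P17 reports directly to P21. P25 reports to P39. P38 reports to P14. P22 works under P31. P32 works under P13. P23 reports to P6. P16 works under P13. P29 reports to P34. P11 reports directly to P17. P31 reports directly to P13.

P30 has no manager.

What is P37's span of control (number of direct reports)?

P37 directly manages P6. That is 1 direct report.

1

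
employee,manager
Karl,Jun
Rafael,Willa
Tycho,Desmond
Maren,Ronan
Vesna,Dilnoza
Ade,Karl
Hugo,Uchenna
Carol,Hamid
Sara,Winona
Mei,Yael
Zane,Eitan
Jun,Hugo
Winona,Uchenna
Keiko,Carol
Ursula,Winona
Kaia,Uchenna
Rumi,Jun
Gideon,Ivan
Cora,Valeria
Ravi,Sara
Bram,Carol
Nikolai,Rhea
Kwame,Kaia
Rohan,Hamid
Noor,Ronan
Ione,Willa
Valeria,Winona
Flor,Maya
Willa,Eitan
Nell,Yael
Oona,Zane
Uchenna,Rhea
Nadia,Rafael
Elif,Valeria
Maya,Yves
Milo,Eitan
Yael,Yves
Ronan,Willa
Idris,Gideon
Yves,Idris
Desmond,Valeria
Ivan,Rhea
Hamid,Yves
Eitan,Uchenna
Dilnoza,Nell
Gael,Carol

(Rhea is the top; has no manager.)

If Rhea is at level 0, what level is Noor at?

5

Chain from Noor up to Rhea: Noor → Ronan → Willa → Eitan → Uchenna → Rhea. That is 5 steps up, so Noor is 5 levels below Rhea.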